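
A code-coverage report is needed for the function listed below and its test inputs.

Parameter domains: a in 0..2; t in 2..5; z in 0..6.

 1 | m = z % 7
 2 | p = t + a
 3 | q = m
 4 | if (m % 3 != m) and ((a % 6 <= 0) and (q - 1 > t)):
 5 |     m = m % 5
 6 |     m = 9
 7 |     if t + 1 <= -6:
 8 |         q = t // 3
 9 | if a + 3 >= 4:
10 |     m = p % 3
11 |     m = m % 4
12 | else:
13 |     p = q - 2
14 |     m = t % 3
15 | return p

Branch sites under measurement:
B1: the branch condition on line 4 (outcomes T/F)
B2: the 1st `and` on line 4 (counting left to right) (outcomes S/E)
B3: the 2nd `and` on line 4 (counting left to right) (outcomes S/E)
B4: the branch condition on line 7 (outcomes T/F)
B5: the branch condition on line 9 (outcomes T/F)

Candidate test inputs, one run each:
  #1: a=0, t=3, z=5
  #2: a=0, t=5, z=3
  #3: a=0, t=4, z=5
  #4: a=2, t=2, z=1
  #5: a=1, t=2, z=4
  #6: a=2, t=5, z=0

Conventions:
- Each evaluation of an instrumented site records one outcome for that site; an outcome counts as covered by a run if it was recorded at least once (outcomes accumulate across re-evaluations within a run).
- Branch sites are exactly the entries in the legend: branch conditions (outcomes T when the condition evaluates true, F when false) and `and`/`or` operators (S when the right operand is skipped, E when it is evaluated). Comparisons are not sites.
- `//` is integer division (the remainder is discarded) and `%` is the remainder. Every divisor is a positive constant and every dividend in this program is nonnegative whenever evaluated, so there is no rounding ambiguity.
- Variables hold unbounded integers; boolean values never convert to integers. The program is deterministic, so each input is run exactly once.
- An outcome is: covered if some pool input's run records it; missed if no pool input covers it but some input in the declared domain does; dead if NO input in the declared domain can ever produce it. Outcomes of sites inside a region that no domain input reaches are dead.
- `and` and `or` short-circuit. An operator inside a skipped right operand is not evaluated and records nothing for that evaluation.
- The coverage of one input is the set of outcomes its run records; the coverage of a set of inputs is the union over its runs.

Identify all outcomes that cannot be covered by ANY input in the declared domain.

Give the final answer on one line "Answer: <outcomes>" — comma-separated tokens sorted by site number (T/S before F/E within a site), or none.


running all 84 domain inputs and tallying outcomes:
  B4=T: never recorded by any domain input -> dead
  reachable outcomes have witnesses, e.g. B1=T (e.g. a=0, t=2, z=4), B1=F (e.g. a=0, t=2, z=0), B2=S (e.g. a=0, t=2, z=0), B2=E (e.g. a=0, t=2, z=3)
Answer: B4=T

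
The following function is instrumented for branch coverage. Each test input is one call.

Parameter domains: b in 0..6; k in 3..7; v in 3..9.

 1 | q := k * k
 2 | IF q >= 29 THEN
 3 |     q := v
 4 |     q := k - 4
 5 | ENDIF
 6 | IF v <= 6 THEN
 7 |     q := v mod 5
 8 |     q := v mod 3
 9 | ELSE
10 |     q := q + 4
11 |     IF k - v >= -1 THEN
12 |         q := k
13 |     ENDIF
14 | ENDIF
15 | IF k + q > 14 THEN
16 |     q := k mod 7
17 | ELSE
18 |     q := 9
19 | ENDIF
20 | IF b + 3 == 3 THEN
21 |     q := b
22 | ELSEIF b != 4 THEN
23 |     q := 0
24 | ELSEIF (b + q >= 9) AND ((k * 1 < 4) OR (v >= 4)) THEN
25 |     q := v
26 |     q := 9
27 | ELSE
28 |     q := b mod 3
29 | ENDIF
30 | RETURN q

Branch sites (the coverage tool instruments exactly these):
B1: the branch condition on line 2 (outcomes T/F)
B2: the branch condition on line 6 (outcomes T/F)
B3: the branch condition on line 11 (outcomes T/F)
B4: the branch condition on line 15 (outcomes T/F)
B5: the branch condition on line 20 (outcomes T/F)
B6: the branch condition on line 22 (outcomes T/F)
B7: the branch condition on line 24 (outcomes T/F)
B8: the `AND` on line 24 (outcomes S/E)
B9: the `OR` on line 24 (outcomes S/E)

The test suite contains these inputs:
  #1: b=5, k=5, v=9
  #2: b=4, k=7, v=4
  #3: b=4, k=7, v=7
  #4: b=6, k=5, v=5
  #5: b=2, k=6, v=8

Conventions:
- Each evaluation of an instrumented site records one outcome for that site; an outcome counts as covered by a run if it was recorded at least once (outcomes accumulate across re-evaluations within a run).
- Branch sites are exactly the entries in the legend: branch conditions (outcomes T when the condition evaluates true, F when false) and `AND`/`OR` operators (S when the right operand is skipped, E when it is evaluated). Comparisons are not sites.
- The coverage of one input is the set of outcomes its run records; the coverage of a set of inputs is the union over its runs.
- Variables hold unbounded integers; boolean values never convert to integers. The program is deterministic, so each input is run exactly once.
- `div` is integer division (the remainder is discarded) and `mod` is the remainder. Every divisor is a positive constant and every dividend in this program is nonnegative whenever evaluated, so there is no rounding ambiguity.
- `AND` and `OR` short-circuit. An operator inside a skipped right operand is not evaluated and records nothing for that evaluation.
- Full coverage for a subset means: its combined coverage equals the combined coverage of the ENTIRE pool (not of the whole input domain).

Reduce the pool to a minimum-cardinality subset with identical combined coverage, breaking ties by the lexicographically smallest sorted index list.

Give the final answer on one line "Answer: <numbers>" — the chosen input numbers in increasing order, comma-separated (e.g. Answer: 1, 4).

input #1 (b=5, k=5, v=9): events B1->F, B2->F, B3->F, B4->T, B5->F, B6->T; covers B1=F, B2=F, B3=F, B4=T, B5=F, B6=T
input #2 (b=4, k=7, v=4): events B1->T, B2->T, B4->F, B5->F, B6->F, B8->E, B9->E, B7->T; covers B1=T, B2=T, B4=F, B5=F, B6=F, B7=T, B8=E, B9=E
input #3 (b=4, k=7, v=7): events B1->T, B2->F, B3->T, B4->F, B5->F, B6->F, B8->E, B9->E, B7->T; covers B1=T, B2=F, B3=T, B4=F, B5=F, B6=F, B7=T, B8=E, B9=E
input #4 (b=6, k=5, v=5): events B1->F, B2->T, B4->F, B5->F, B6->T; covers B1=F, B2=T, B4=F, B5=F, B6=T
input #5 (b=2, k=6, v=8): events B1->T, B2->F, B3->F, B4->F, B5->F, B6->T; covers B1=T, B2=F, B3=F, B4=F, B5=F, B6=T
pool-wide coverage (14 outcomes): B1=T, B1=F, B2=T, B2=F, B3=T, B3=F, B4=T, B4=F, B5=F, B6=T, B6=F, B7=T, B8=E, B9=E
size 1 is not enough: best union over all size-1 subsets is 9/14
size 2 is not enough: best union over all size-2 subsets is 13/14
inputs {1, 2, 3} (size 3) cover everything; no size-3 subset with a lexicographically smaller index list covers all 14

Answer: 1, 2, 3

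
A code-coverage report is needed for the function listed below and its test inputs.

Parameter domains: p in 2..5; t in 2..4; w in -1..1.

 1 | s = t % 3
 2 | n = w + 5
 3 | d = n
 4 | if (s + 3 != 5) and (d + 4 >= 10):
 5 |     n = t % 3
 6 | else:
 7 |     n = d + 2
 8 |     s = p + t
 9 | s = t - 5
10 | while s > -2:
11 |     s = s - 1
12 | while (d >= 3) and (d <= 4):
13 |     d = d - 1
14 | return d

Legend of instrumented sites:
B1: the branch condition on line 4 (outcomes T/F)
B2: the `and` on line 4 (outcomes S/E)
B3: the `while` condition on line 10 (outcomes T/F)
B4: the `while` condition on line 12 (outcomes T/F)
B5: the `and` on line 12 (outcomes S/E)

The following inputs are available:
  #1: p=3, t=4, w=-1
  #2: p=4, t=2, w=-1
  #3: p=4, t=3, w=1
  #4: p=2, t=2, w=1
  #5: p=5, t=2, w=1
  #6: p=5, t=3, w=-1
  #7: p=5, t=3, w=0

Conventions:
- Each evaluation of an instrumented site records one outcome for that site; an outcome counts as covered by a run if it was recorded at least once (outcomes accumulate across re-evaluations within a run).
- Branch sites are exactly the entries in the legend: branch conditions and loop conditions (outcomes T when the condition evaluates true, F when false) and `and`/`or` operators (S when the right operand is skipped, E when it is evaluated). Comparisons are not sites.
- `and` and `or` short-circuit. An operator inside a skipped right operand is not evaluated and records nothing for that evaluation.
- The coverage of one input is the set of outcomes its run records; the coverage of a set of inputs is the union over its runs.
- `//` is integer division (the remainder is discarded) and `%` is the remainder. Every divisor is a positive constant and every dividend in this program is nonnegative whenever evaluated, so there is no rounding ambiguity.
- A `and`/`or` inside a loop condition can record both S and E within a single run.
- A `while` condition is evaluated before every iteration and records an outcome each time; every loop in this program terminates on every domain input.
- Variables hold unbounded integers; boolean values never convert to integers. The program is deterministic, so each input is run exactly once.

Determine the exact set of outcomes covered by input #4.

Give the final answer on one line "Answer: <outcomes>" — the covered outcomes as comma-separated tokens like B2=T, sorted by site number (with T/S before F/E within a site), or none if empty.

Tracing the run of input #4 (p=2, t=2, w=1):
  B2->S, B1->F, B3->F, B5->E, B4->F
collecting distinct outcomes: B1=F, B2=S, B3=F, B4=F, B5=E

Answer: B1=F, B2=S, B3=F, B4=F, B5=E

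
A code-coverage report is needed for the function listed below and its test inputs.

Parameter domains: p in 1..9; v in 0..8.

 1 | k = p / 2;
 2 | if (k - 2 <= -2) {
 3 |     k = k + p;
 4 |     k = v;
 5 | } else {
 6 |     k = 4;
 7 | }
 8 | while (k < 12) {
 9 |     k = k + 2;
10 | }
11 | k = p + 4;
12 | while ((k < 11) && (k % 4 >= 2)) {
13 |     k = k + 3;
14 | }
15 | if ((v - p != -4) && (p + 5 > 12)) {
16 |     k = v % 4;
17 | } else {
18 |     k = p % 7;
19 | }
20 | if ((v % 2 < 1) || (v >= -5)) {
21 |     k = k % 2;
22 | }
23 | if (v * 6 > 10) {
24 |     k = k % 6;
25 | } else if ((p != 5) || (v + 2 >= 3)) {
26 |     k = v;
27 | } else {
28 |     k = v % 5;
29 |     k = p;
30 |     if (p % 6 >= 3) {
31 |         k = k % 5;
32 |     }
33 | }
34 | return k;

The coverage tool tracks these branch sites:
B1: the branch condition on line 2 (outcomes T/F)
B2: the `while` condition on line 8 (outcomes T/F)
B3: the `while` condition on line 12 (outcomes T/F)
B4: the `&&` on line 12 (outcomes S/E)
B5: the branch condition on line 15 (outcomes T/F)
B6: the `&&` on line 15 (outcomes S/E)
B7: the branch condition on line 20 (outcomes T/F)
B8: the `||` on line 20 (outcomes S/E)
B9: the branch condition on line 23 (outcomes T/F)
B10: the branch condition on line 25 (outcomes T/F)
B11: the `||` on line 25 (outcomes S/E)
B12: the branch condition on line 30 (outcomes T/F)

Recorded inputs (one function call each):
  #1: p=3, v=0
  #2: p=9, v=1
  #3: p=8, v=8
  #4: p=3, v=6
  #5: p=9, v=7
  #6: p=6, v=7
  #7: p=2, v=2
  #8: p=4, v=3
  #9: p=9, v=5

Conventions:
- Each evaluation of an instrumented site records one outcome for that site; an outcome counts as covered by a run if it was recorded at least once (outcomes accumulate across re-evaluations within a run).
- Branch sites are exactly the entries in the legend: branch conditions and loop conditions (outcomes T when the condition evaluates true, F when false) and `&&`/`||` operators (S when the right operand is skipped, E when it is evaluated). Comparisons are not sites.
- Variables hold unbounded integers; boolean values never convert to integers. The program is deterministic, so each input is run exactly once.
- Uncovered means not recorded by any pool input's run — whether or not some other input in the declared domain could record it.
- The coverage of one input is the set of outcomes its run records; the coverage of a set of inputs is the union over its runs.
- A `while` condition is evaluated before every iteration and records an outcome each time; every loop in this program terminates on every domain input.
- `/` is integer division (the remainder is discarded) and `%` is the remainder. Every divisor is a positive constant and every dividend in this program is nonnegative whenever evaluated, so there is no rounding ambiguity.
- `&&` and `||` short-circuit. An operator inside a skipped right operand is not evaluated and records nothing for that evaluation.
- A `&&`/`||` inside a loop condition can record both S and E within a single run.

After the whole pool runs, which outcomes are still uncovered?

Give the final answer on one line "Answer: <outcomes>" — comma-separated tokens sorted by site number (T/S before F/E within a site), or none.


#1 (p=3, v=0) -> B1->F, B2->T, B2->T, B2->T, B2->T, B2->F, B4->E, B3->T, B4->E, B3->T, B4->S, B3->F, B6->E, B5->F, ...; covered: B1=F, B2=T, B2=F, B3=T, B3=F, B4=S, B4=E, B5=F, B6=E, B7=T, B8=S, B9=F, B10=T, B11=S
#2 (p=9, v=1) -> B1->F, B2->T, B2->T, B2->T, B2->T, B2->F, B4->S, B3->F, B6->E, B5->T, B8->E, B7->T, B9->F, B11->S, ...; covered: B1=F, B2=T, B2=F, B3=F, B4=S, B5=T, B6=E, B7=T, B8=E, B9=F, B10=T, B11=S
#3 (p=8, v=8) -> B1->F, B2->T, B2->T, B2->T, B2->T, B2->F, B4->S, B3->F, B6->E, B5->T, B8->S, B7->T, B9->T; covered: B1=F, B2=T, B2=F, B3=F, B4=S, B5=T, B6=E, B7=T, B8=S, B9=T
#4 (p=3, v=6) -> B1->F, B2->T, B2->T, B2->T, B2->T, B2->F, B4->E, B3->T, B4->E, B3->T, B4->S, B3->F, B6->E, B5->F, ...; covered: B1=F, B2=T, B2=F, B3=T, B3=F, B4=S, B4=E, B5=F, B6=E, B7=T, B8=S, B9=T
#5 (p=9, v=7) -> B1->F, B2->T, B2->T, B2->T, B2->T, B2->F, B4->S, B3->F, B6->E, B5->T, B8->E, B7->T, B9->T; covered: B1=F, B2=T, B2=F, B3=F, B4=S, B5=T, B6=E, B7=T, B8=E, B9=T
#6 (p=6, v=7) -> B1->F, B2->T, B2->T, B2->T, B2->T, B2->F, B4->E, B3->T, B4->S, B3->F, B6->E, B5->F, B8->E, B7->T, ...; covered: B1=F, B2=T, B2=F, B3=T, B3=F, B4=S, B4=E, B5=F, B6=E, B7=T, B8=E, B9=T
#7 (p=2, v=2) -> B1->F, B2->T, B2->T, B2->T, B2->T, B2->F, B4->E, B3->T, B4->E, B3->F, B6->E, B5->F, B8->S, B7->T, ...; covered: B1=F, B2=T, B2=F, B3=T, B3=F, B4=E, B5=F, B6=E, B7=T, B8=S, B9=T
#8 (p=4, v=3) -> B1->F, B2->T, B2->T, B2->T, B2->T, B2->F, B4->E, B3->F, B6->E, B5->F, B8->E, B7->T, B9->T; covered: B1=F, B2=T, B2=F, B3=F, B4=E, B5=F, B6=E, B7=T, B8=E, B9=T
#9 (p=9, v=5) -> B1->F, B2->T, B2->T, B2->T, B2->T, B2->F, B4->S, B3->F, B6->S, B5->F, B8->E, B7->T, B9->T; covered: B1=F, B2=T, B2=F, B3=F, B4=S, B5=F, B6=S, B7=T, B8=E, B9=T
union over the pool: B1=F, B2=T, B2=F, B3=T, B3=F, B4=S, B4=E, B5=T, B5=F, B6=S, B6=E, B7=T, B8=S, B8=E, B9=T, B9=F, B10=T, B11=S
uncovered (6 of 24): B1=T, B7=F, B10=F, B11=E, B12=T, B12=F
Answer: B1=T, B7=F, B10=F, B11=E, B12=T, B12=F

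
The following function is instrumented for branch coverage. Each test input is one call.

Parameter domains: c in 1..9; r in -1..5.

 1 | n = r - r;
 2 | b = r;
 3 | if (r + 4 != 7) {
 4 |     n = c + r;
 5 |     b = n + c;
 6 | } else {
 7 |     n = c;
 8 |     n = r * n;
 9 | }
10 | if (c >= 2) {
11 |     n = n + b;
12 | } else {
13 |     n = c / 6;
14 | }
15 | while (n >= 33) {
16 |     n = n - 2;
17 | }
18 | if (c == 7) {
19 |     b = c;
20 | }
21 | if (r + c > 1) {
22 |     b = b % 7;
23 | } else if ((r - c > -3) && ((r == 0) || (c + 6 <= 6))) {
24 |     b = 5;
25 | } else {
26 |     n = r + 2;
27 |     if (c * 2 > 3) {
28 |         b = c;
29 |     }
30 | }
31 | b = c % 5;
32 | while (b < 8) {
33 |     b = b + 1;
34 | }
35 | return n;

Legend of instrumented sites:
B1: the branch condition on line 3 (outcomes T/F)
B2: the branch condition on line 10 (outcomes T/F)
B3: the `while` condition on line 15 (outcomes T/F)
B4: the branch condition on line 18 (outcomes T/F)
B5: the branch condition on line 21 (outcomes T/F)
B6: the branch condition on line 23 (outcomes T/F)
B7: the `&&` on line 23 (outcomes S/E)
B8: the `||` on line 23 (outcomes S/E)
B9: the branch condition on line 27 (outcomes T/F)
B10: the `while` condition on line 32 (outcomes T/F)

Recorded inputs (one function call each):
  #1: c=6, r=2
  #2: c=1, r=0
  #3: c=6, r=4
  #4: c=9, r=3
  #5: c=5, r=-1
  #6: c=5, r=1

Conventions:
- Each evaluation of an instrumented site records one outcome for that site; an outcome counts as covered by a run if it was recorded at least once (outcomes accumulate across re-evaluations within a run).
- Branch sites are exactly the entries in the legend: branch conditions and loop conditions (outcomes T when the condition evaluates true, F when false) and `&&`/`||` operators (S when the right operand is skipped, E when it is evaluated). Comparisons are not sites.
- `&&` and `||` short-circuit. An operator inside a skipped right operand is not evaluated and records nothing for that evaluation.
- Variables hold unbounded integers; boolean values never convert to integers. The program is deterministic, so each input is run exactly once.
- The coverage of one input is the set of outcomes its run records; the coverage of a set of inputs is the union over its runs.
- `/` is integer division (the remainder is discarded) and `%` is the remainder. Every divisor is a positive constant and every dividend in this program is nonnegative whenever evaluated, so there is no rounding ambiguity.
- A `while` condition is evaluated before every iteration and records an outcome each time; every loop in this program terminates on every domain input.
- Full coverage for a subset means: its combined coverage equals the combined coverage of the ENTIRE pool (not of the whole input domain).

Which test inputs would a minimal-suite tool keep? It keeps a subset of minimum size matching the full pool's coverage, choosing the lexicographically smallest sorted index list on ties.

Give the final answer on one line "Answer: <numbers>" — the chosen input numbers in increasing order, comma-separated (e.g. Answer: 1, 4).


test 1 (c=6, r=2) fires B1->T, B2->T, B3->F, B4->F, B5->T, B10->T, B10->T, B10->T, B10->T, B10->T, B10->T, B10->T, B10->F; hits B1=T, B2=T, B3=F, B4=F, B5=T, B10=T, B10=F
test 2 (c=1, r=0) fires B1->T, B2->F, B3->F, B4->F, B5->F, B7->E, B8->S, B6->T, B10->T, B10->T, B10->T, B10->T, B10->T, B10->T, ...; hits B1=T, B2=F, B3=F, B4=F, B5=F, B6=T, B7=E, B8=S, B10=T, B10=F
test 3 (c=6, r=4) fires B1->T, B2->T, B3->F, B4->F, B5->T, B10->T, B10->T, B10->T, B10->T, B10->T, B10->T, B10->T, B10->F; hits B1=T, B2=T, B3=F, B4=F, B5=T, B10=T, B10=F
test 4 (c=9, r=3) fires B1->F, B2->T, B3->F, B4->F, B5->T, B10->T, B10->T, B10->T, B10->T, B10->F; hits B1=F, B2=T, B3=F, B4=F, B5=T, B10=T, B10=F
test 5 (c=5, r=-1) fires B1->T, B2->T, B3->F, B4->F, B5->T, B10->T, B10->T, B10->T, B10->T, B10->T, B10->T, B10->T, B10->T, B10->F; hits B1=T, B2=T, B3=F, B4=F, B5=T, B10=T, B10=F
test 6 (c=5, r=1) fires B1->T, B2->T, B3->F, B4->F, B5->T, B10->T, B10->T, B10->T, B10->T, B10->T, B10->T, B10->T, B10->T, B10->F; hits B1=T, B2=T, B3=F, B4=F, B5=T, B10=T, B10=F
union over all inputs: B1=T, B1=F, B2=T, B2=F, B3=F, B4=F, B5=T, B5=F, B6=T, B7=E, B8=S, B10=T, B10=F (13 outcomes)
no size-1 subset reaches all 13 outcomes (best union: 10/13)
size 2: inputs {2, 4} cover all 13 outcomes, and no lexicographically smaller subset of this size does
Answer: 2, 4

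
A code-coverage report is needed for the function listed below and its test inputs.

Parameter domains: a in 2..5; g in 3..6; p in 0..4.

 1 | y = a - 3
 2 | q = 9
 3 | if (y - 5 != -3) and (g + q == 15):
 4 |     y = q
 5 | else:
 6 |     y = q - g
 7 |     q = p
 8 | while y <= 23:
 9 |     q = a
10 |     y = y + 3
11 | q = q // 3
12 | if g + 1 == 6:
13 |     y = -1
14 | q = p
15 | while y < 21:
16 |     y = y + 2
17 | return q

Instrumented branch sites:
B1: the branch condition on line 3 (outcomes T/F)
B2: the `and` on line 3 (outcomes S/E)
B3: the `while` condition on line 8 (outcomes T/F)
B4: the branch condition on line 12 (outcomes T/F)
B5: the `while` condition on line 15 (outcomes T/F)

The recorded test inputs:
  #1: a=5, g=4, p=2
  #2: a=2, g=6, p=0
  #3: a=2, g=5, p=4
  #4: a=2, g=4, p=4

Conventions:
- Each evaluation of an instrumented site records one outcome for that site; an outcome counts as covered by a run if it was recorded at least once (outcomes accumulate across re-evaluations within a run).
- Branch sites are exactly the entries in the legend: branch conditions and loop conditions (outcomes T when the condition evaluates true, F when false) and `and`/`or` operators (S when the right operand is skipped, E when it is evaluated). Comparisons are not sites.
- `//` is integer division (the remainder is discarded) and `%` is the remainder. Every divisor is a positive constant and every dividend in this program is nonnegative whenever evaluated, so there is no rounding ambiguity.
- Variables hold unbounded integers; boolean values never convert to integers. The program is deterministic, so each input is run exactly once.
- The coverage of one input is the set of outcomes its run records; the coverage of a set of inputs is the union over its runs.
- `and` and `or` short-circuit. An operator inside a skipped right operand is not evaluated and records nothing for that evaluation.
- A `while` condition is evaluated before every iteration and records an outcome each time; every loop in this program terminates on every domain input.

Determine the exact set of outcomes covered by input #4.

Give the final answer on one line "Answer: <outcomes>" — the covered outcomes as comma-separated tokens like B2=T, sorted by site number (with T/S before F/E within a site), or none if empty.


Running input #4 (a=2, g=4, p=4), event by event:
  B2->E, B1->F, B3->T, B3->T, B3->T, B3->T, B3->T, B3->T, B3->T, B3->F
  B4->F, B5->F
as a set, this run covers: B1=F, B2=E, B3=T, B3=F, B4=F, B5=F
Answer: B1=F, B2=E, B3=T, B3=F, B4=F, B5=F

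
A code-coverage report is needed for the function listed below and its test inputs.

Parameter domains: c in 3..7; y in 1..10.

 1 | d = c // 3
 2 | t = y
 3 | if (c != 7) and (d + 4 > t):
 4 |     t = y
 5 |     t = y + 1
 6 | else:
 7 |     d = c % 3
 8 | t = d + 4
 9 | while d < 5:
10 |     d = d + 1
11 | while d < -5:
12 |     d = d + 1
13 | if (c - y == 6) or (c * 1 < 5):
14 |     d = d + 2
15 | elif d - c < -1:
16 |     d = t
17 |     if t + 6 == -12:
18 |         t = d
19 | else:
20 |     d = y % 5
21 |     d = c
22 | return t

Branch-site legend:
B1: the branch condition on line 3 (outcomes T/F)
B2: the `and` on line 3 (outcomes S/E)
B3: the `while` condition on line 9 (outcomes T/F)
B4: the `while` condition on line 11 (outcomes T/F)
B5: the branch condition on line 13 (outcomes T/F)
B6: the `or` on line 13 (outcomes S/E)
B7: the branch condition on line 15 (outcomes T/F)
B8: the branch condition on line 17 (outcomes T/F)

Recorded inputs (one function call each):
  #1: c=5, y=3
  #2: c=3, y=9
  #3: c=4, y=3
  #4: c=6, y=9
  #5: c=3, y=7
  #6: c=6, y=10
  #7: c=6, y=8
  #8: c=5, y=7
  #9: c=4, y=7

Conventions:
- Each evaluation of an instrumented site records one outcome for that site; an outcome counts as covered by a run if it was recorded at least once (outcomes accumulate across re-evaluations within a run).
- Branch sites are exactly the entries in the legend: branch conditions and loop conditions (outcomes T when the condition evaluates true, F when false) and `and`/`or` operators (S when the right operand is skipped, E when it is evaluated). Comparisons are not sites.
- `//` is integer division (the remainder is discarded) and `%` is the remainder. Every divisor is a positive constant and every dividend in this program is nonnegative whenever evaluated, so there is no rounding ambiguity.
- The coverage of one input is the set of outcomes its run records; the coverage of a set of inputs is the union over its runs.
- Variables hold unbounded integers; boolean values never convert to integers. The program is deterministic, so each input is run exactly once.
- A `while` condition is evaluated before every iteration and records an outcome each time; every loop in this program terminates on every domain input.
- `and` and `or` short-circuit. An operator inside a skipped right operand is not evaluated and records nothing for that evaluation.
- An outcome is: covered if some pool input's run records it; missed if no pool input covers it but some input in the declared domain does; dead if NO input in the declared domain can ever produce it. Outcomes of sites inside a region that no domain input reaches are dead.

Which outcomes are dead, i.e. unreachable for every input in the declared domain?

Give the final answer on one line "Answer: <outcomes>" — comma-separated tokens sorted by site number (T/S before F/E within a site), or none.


exhaustive pass over the 50-input domain:
  B4=T: never recorded by any domain input -> dead
  B8=T: never recorded by any domain input -> dead
  reachable outcomes have witnesses, e.g. B1=T (e.g. c=3, y=1), B1=F (e.g. c=3, y=5), B2=S (e.g. c=7, y=1), B2=E (e.g. c=3, y=1)
Answer: B4=T, B8=T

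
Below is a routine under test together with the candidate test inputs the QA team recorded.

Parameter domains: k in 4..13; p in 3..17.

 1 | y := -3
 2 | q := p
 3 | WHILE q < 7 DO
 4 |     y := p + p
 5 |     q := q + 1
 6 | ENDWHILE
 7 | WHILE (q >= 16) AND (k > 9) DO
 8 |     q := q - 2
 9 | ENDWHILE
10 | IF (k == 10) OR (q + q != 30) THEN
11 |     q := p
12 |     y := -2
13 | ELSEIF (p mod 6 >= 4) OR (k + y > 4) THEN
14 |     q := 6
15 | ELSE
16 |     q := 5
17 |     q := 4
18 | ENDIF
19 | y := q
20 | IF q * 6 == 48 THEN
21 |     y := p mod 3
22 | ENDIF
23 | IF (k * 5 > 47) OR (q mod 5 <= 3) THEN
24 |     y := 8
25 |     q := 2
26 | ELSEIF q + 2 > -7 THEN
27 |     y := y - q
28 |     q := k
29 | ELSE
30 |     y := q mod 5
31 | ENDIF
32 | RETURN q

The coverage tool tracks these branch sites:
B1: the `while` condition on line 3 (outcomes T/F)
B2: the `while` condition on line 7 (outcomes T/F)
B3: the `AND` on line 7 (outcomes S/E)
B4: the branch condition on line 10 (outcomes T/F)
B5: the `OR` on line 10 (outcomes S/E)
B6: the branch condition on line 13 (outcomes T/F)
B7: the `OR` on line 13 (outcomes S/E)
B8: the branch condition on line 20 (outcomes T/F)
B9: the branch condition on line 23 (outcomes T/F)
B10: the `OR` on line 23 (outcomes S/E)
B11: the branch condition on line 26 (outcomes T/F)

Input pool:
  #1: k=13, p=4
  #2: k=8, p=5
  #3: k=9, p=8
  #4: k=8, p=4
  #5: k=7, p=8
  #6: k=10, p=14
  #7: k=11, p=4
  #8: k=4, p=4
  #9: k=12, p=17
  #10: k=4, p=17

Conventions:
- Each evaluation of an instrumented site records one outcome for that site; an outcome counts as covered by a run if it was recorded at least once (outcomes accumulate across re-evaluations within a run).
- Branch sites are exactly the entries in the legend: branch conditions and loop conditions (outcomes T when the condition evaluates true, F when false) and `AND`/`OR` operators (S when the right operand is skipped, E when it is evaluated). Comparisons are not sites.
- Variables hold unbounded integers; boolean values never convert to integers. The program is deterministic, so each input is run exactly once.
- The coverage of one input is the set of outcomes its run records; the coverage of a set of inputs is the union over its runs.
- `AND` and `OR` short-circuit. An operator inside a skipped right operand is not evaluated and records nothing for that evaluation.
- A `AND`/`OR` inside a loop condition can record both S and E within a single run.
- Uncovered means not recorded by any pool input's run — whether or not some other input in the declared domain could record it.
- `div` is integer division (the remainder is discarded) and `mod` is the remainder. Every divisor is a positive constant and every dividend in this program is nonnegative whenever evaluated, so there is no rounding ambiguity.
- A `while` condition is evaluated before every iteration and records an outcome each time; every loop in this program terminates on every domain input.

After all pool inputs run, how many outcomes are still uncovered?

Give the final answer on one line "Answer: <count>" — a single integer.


test 1 (k=13, p=4) fires B1->T, B1->T, B1->T, B1->F, B3->S, B2->F, B5->E, B4->T, B8->F, B10->S, B9->T; hits B1=T, B1=F, B2=F, B3=S, B4=T, B5=E, B8=F, B9=T, B10=S
test 2 (k=8, p=5) fires B1->T, B1->T, B1->F, B3->S, B2->F, B5->E, B4->T, B8->F, B10->E, B9->T; hits B1=T, B1=F, B2=F, B3=S, B4=T, B5=E, B8=F, B9=T, B10=E
test 3 (k=9, p=8) fires B1->F, B3->S, B2->F, B5->E, B4->T, B8->T, B10->E, B9->T; hits B1=F, B2=F, B3=S, B4=T, B5=E, B8=T, B9=T, B10=E
test 4 (k=8, p=4) fires B1->T, B1->T, B1->T, B1->F, B3->S, B2->F, B5->E, B4->T, B8->F, B10->E, B9->F, B11->T; hits B1=T, B1=F, B2=F, B3=S, B4=T, B5=E, B8=F, B9=F, B10=E, B11=T
test 5 (k=7, p=8) fires B1->F, B3->S, B2->F, B5->E, B4->T, B8->T, B10->E, B9->T; hits B1=F, B2=F, B3=S, B4=T, B5=E, B8=T, B9=T, B10=E
test 6 (k=10, p=14) fires B1->F, B3->S, B2->F, B5->S, B4->T, B8->F, B10->S, B9->T; hits B1=F, B2=F, B3=S, B4=T, B5=S, B8=F, B9=T, B10=S
test 7 (k=11, p=4) fires B1->T, B1->T, B1->T, B1->F, B3->S, B2->F, B5->E, B4->T, B8->F, B10->S, B9->T; hits B1=T, B1=F, B2=F, B3=S, B4=T, B5=E, B8=F, B9=T, B10=S
test 8 (k=4, p=4) fires B1->T, B1->T, B1->T, B1->F, B3->S, B2->F, B5->E, B4->T, B8->F, B10->E, B9->F, B11->T; hits B1=T, B1=F, B2=F, B3=S, B4=T, B5=E, B8=F, B9=F, B10=E, B11=T
test 9 (k=12, p=17) fires B1->F, B3->E, B2->T, B3->S, B2->F, B5->E, B4->F, B7->S, B6->T, B8->F, B10->S, B9->T; hits B1=F, B2=T, B2=F, B3=S, B3=E, B4=F, B5=E, B6=T, B7=S, B8=F, B9=T, B10=S
test 10 (k=4, p=17) fires B1->F, B3->E, B2->F, B5->E, B4->T, B8->F, B10->E, B9->T; hits B1=F, B2=F, B3=E, B4=T, B5=E, B8=F, B9=T, B10=E
union over the pool: B1=T, B1=F, B2=T, B2=F, B3=S, B3=E, B4=T, B4=F, B5=S, B5=E, B6=T, B7=S, B8=T, B8=F, B9=T, B9=F, B10=S, B10=E, B11=T
uncovered (3 of 22): B6=F, B7=E, B11=F
Answer: 3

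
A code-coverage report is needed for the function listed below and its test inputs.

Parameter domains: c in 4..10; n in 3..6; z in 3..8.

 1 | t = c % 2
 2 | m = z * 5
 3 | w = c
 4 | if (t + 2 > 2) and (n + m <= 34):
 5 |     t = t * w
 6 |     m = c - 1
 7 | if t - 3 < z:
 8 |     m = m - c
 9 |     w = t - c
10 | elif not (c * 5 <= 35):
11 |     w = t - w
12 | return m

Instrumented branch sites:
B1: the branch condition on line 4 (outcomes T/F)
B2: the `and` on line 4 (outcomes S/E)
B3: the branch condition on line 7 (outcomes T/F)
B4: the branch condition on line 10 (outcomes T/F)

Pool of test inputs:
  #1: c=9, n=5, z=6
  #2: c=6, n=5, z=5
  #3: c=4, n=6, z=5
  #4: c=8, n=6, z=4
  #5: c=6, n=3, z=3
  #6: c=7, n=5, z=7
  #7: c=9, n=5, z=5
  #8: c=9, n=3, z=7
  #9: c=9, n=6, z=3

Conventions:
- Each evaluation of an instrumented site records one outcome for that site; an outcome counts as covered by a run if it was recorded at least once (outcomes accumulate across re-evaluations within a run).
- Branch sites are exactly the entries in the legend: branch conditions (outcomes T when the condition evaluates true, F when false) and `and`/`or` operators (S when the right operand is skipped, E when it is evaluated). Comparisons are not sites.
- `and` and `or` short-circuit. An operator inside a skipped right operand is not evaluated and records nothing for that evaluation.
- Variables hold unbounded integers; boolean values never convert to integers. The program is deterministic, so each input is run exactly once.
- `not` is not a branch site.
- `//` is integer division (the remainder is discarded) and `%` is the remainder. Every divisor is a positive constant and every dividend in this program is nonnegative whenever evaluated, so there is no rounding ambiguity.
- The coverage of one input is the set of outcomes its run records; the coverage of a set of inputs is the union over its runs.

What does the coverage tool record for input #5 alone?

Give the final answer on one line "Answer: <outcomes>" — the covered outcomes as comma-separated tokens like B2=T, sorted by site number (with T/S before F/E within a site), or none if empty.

Running input #5 (c=6, n=3, z=3), event by event:
  B2->S, B1->F, B3->T
distinct outcomes covered: B1=F, B2=S, B3=T

Answer: B1=F, B2=S, B3=T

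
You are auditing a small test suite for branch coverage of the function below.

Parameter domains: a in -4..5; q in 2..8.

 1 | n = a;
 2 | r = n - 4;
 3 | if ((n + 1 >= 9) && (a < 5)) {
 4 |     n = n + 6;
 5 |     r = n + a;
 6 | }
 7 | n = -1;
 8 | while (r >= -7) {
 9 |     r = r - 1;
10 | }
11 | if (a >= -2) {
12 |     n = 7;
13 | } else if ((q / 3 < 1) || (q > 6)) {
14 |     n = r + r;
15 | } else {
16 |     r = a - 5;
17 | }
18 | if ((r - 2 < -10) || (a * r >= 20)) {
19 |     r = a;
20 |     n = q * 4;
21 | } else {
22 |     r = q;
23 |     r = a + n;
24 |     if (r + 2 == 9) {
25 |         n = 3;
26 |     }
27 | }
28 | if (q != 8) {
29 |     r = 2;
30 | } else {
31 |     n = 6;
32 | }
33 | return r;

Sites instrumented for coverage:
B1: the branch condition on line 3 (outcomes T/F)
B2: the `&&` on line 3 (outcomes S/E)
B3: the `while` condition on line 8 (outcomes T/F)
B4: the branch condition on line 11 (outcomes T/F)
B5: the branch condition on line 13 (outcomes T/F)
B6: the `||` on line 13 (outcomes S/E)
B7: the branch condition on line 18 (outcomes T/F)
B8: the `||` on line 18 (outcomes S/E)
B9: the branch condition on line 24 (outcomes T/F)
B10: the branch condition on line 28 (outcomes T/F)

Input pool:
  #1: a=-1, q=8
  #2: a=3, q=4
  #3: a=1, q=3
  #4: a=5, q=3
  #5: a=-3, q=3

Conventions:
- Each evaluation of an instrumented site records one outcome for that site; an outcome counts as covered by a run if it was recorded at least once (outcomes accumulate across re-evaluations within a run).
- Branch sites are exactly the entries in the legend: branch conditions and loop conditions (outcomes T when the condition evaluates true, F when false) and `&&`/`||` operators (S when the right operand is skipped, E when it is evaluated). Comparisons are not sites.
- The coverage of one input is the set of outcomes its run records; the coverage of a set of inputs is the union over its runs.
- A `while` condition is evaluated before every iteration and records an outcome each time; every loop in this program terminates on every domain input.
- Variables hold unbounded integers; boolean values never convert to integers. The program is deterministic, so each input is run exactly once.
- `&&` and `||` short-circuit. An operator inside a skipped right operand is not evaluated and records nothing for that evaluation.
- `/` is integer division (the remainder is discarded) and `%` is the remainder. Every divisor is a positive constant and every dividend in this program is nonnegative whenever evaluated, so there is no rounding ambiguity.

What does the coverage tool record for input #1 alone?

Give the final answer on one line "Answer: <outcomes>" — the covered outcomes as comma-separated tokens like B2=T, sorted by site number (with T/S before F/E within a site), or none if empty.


Simulating input #1 (a=-1, q=8) step by step:
  B2->S, B1->F, B3->T, B3->T, B3->T, B3->F, B4->T, B8->E, B7->F, B9->F
  B10->F
deduplicating events, the covered set is: B1=F, B2=S, B3=T, B3=F, B4=T, B7=F, B8=E, B9=F, B10=F
Answer: B1=F, B2=S, B3=T, B3=F, B4=T, B7=F, B8=E, B9=F, B10=F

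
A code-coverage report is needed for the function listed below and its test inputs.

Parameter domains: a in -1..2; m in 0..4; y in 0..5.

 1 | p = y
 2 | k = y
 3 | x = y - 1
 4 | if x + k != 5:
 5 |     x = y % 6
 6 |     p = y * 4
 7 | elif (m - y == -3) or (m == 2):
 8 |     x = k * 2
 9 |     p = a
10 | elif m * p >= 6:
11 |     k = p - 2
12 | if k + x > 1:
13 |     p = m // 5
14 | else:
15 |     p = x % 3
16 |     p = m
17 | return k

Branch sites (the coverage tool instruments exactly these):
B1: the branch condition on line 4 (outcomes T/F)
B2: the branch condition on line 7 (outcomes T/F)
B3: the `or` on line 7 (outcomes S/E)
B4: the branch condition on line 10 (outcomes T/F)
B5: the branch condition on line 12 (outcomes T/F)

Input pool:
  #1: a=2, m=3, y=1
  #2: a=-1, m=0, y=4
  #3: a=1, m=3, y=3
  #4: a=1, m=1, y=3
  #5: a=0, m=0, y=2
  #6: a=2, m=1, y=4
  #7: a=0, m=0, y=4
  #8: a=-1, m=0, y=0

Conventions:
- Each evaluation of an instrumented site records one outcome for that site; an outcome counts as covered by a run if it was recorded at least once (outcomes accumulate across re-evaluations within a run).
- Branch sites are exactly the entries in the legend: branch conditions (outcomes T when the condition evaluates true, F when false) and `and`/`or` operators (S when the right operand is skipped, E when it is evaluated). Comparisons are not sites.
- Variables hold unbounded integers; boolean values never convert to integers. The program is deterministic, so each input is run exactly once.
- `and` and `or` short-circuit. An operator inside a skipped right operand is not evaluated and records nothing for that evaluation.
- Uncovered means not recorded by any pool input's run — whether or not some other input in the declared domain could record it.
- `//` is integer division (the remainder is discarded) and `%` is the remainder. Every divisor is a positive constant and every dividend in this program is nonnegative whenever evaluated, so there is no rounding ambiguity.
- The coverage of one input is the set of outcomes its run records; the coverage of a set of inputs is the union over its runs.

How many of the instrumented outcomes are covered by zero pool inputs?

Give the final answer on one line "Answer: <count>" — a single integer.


run #1 (a=2, m=3, y=1) runs B1->T, B5->T; records B1=T, B5=T
run #2 (a=-1, m=0, y=4) runs B1->T, B5->T; records B1=T, B5=T
run #3 (a=1, m=3, y=3) runs B1->F, B3->E, B2->F, B4->T, B5->T; records B1=F, B2=F, B3=E, B4=T, B5=T
run #4 (a=1, m=1, y=3) runs B1->F, B3->E, B2->F, B4->F, B5->T; records B1=F, B2=F, B3=E, B4=F, B5=T
run #5 (a=0, m=0, y=2) runs B1->T, B5->T; records B1=T, B5=T
run #6 (a=2, m=1, y=4) runs B1->T, B5->T; records B1=T, B5=T
run #7 (a=0, m=0, y=4) runs B1->T, B5->T; records B1=T, B5=T
run #8 (a=-1, m=0, y=0) runs B1->T, B5->F; records B1=T, B5=F
union over the pool: B1=T, B1=F, B2=F, B3=E, B4=T, B4=F, B5=T, B5=F
uncovered (2 of 10): B2=T, B3=S
Answer: 2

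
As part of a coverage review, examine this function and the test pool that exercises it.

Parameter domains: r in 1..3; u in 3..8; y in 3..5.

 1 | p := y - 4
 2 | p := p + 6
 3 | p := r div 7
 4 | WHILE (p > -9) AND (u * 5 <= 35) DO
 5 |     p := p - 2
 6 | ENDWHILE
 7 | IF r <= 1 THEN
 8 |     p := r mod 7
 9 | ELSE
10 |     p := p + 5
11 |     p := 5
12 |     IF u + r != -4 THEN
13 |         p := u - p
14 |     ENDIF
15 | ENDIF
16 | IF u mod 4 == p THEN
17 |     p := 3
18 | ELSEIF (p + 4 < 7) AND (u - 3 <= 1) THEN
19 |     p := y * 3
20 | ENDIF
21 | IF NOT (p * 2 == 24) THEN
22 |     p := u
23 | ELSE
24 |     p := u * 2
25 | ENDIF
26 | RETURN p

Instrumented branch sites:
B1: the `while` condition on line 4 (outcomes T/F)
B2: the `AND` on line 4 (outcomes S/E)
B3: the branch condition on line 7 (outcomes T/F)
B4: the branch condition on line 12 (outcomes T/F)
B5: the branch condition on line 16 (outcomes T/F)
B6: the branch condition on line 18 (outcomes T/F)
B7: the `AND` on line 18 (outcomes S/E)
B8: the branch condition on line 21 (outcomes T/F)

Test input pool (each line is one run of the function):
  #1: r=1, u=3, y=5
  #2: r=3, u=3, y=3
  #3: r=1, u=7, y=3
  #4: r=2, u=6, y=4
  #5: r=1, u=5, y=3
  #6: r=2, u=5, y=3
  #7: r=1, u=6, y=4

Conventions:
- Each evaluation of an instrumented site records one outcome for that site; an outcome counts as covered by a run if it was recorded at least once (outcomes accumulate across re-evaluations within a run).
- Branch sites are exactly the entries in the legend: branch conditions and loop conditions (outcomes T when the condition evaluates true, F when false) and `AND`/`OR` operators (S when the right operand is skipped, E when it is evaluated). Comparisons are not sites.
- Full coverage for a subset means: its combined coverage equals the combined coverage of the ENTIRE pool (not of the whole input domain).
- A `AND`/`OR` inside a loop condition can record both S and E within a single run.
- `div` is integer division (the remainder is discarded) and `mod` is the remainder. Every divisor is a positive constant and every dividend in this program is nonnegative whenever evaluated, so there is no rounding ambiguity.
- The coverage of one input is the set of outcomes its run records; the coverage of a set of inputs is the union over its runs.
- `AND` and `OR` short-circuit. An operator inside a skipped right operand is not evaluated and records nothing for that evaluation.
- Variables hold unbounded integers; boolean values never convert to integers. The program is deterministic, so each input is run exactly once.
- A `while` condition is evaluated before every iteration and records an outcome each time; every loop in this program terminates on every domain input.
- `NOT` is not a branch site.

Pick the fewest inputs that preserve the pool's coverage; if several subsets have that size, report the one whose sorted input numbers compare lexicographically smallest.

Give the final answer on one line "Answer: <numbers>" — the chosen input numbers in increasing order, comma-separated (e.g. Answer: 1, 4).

test 1 (r=1, u=3, y=5) hits B1=T, B1=F, B2=S, B2=E, B3=T, B5=F, B6=T, B7=E, B8=T
test 2 (r=3, u=3, y=3) hits B1=T, B1=F, B2=S, B2=E, B3=F, B4=T, B5=F, B6=T, B7=E, B8=T
test 3 (r=1, u=7, y=3) hits B1=T, B1=F, B2=S, B2=E, B3=T, B5=F, B6=F, B7=E, B8=T
test 4 (r=2, u=6, y=4) hits B1=T, B1=F, B2=S, B2=E, B3=F, B4=T, B5=F, B6=F, B7=E, B8=T
test 5 (r=1, u=5, y=3) hits B1=T, B1=F, B2=S, B2=E, B3=T, B5=T, B8=T
test 6 (r=2, u=5, y=3) hits B1=T, B1=F, B2=S, B2=E, B3=F, B4=T, B5=F, B6=F, B7=E, B8=T
test 7 (r=1, u=6, y=4) hits B1=T, B1=F, B2=S, B2=E, B3=T, B5=F, B6=F, B7=E, B8=T
union over all inputs: B1=T, B1=F, B2=S, B2=E, B3=T, B3=F, B4=T, B5=T, B5=F, B6=T, B6=F, B7=E, B8=T (13 outcomes)
size 1 is not enough: best union over all size-1 subsets is 10/13
size 2 is not enough: best union over all size-2 subsets is 12/13
inputs {1, 4, 5} (size 3) cover everything; no size-3 subset with a lexicographically smaller index list covers all 13

Answer: 1, 4, 5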